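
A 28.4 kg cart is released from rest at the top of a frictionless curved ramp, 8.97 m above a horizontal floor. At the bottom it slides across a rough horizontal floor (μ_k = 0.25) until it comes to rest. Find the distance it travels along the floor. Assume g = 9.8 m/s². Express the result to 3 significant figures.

Applying the work–energy principle:
At rest all PE has been dissipated by friction: mgh = μ_k m g d
d = h/μ_k = 8.97/0.25 = 35.88 m

d = 35.9 m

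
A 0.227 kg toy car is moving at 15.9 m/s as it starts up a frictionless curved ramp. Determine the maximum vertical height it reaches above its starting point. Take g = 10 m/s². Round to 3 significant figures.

h = 12.6 m

By energy conservation, ½mv² = mgh
h = v²/(2g) = 15.9²/(2 × 10) = 12.64 m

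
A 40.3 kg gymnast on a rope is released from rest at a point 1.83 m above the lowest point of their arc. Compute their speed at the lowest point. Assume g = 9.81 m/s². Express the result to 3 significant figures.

v = 5.99 m/s

Energy conservation between the two points: mgh = ½mv²
v = √(2gh) = √(2 × 9.81 × 1.83) = √35.905 = 5.992 m/s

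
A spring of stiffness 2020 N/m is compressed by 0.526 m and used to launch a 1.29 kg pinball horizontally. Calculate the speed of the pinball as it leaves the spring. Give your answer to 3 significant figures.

Conservation of energy: ½kx² = ½mv²
v = x√(k/m) = 0.526 × √(2020/1.29) = 20.81 m/s

v = 20.8 m/s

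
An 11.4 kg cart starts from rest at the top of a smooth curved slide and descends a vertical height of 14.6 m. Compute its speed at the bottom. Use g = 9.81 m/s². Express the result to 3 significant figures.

v = 16.9 m/s

By conservation of mechanical energy, mgh = ½mv²
v = √(2gh) = √(2 × 9.81 × 14.6) = √286.45 = 16.92 m/s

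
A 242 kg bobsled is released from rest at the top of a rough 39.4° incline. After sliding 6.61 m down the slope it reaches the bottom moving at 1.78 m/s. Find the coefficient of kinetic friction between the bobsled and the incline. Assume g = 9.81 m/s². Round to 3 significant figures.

mgh = ½mv² + μ_k (mg cosθ) L, with h = L sinθ
mgL sinθ = 9960.4 J; ½mv² = 383.38 J
W_f = 9960.4 − 383.38 = 9577 J
μ_k = W_f/(mg cosθ · L) = 9577/(1834 × 6.61) = 0.7898

μ_k = 0.790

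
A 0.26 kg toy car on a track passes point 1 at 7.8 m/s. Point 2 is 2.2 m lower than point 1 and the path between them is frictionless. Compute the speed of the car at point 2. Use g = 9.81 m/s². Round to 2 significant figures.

v = 10 m/s

Equating total energy at the two states: ½mv₀² + mgh = ½mv²
v² = v₀² + 2gh = (7.8)² + 2(9.81)(2.2) = 104.00
v = √104.00 = 10.20 m/s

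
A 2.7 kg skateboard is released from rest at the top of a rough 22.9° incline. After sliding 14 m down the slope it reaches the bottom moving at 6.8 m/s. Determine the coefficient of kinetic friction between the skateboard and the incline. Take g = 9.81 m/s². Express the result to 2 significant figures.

μ_k = 0.24

Energy balance down the incline: mg L sinθ − ½mv² = μ_k (mg cosθ) L
mgL sinθ = 144.29 J; ½mv² = 62.424 J
W_f = 144.29 − 62.424 = 81.87 J
μ_k = W_f/(mg cosθ · L) = 81.87/(24.40 × 14) = 0.2397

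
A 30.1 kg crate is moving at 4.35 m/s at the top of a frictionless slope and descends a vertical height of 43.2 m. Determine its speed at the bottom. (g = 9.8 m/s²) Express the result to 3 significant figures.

v = 29.4 m/s

Energy conservation between the two points: ½mv₀² + mgh = ½mv²
v² = v₀² + 2gh = (4.35)² + 2(9.8)(43.2) = 865.64
v = √865.64 = 29.42 m/s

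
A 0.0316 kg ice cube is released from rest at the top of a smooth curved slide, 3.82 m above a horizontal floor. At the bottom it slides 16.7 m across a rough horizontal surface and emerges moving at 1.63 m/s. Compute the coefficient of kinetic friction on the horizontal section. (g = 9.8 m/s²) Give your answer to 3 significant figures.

Energy at the top = energy at the end + work done against friction:
mgh = ½mv² + μ_k m g d
mgh = 1.1830 J; ½mv² = 0.041979 J
W_f = 1.1830 − 0.041979 = 1.141 J
μ_k = W_f/(mg·d) = 1.141/(0.3097 × 16.7) = 0.2206

μ_k = 0.221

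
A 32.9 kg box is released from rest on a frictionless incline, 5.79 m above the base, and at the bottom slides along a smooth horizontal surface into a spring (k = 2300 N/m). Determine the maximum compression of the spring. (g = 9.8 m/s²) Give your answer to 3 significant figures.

x = 1.27 m

Gravitational PE at the top equals spring PE at max compression: mgh = ½kx²
x = √(2mgh/k) = √(2 × 32.9 × 9.8 × 5.79 / 2300) = 1.274 m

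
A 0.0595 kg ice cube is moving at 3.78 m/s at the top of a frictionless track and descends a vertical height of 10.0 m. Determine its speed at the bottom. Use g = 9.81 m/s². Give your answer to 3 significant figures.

Energy conservation between the two points: ½mv₀² + mgh = ½mv²
The mass cancels from both sides.
v² = v₀² + 2gh = (3.78)² + 2(9.81)(10.0) = 210.49
v = √210.49 = 14.51 m/s

v = 14.5 m/s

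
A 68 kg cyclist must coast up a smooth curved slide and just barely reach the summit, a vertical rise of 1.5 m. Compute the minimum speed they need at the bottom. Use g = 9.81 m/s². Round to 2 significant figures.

At the top they are momentarily at rest, so all KE converts to PE: ½mv² = mgh
v = √(2gh) = √(2 × 9.81 × 1.5) = 5.425 m/s

v = 5.4 m/s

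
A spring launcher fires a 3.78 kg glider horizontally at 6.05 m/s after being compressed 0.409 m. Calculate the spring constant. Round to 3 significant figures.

k = 827 N/m

Energy stored in the spring equals the launch KE: ½kx² = ½mv²
k = mv²/x² = (3.78)(6.05)²/(0.409)² = 827.1 N/m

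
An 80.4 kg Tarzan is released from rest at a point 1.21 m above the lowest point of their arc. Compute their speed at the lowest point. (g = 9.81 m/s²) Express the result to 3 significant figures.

v = 4.87 m/s

Mechanical energy is conserved (no friction): mgh = ½mv²
The mass cancels from both sides.
v = √(2gh) = √(2 × 9.81 × 1.21) = √23.740 = 4.872 m/s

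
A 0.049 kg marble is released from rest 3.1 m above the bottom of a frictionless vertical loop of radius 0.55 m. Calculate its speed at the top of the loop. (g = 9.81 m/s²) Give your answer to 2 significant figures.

Energy conservation: mgh = ½mv_top² + mg(2r)
v_top² = 2g(h − 2r) = 2(9.81)(3.1 − 1.100) = 39.24
v_top = 6.264 m/s

v = 6.3 m/s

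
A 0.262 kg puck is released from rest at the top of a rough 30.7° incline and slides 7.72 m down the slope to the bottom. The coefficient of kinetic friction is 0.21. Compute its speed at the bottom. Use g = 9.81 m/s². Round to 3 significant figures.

v = 7.07 m/s

Taking the bottom as reference, mgh = ½mv² + μ_k N L with h = L sinθ, N = mg cosθ:
mgh = mgL sinθ = (0.262)(9.81)(7.72)sin30.7° = 10.130 J
W_f = μ_k mg cosθ · L = (0.21)(0.262)(9.81)cos30.7°·7.72 = 3.583 J
½mv² = 10.130 − 3.583 = 6.5474 J
v = √(2 × 6.5474/0.262) = 7.070 m/s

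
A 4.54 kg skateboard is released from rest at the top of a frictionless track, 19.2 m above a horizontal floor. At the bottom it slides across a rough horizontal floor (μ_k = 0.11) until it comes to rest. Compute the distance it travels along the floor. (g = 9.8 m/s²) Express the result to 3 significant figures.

d = 175 m

Energy bookkeeping (friction removes W_f = μ_k N d):
At rest all PE has been dissipated by friction: mgh = μ_k m g d
d = h/μ_k = 19.2/0.11 = 174.5 m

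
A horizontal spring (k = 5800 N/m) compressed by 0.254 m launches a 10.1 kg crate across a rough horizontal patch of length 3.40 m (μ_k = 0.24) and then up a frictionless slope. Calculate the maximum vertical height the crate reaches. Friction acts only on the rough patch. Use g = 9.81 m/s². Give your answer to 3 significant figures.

h = 1.07 m

Spring energy: E₀ = ½kx² = ½(5800)(0.254)² = 187.10 J
Friction: W_f = μ_k mg d = (0.24)(10.1)(9.81)(3.40) = 80.85 J
Energy at base of ramp: E = 187.10 − 80.85 = 106.25 J
At max height all remaining energy is PE: mgh = E ⇒ h = E/(mg) = 106.25/(10.1 × 9.81) = 1.072 m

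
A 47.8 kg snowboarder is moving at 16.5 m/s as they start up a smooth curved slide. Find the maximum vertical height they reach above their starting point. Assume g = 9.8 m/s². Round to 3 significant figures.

h = 13.9 m

By energy conservation, ½mv² = mgh
h = v²/(2g) = 16.5²/(2 × 9.8) = 13.89 m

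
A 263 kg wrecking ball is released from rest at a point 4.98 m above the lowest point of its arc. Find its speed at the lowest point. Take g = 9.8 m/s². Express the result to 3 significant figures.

v = 9.88 m/s

By conservation of mechanical energy, mgh = ½mv²
The mass cancels from both sides.
v = √(2gh) = √(2 × 9.8 × 4.98) = √97.608 = 9.880 m/s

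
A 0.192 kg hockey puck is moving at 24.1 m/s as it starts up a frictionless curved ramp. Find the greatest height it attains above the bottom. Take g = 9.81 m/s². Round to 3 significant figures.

By energy conservation, ½mv² = mgh
h = v²/(2g) = 24.1²/(2 × 9.81) = 29.60 m

h = 29.6 m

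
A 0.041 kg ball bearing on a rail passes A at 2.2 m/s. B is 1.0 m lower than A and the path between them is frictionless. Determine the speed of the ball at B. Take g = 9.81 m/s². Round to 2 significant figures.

Energy conservation between the two points: ½mv₀² + mgh = ½mv²
The mass cancels from both sides.
v² = v₀² + 2gh = (2.2)² + 2(9.81)(1.0) = 24.460
v = √24.460 = 4.946 m/s

v = 4.9 m/s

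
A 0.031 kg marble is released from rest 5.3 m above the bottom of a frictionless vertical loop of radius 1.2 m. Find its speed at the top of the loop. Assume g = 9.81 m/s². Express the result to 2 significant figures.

Energy conservation: mgh = ½mv_top² + mg(2r)
v_top² = 2g(h − 2r) = 2(9.81)(5.3 − 2.400) = 56.90
v_top = 7.543 m/s

v = 7.5 m/s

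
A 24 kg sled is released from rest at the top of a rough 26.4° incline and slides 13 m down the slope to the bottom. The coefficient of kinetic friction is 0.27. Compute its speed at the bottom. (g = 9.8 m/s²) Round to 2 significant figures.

v = 7.2 m/s

Energy: mgh = ½mv² + W_f, with h = L sinθ and W_f = μ_k (mg cosθ) L
mgh = mgL sinθ = (24)(9.8)(13)sin26.4° = 1359.5 J
W_f = μ_k mg cosθ · L = (0.27)(24)(9.8)cos26.4°·13 = 739.5 J
½mv² = 1359.5 − 739.5 = 620.06 J
v = √(2 × 620.06/24) = 7.188 m/s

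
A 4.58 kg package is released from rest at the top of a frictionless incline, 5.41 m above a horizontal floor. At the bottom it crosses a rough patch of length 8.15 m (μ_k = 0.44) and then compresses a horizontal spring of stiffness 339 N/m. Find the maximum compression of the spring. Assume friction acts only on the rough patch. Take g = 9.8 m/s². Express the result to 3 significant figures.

x = 0.695 m

Initial energy: E₁ = mgh = (4.58)(9.8)(5.41) = 242.82 J
Friction removes W_f = μ_k mg d = (0.44)(4.58)(9.8)(8.15) = 161.0 J
Energy reaching the spring: E = 242.82 − 161.0 = 81.868 J
At max compression ½kx² = E ⇒ x = √(2E/k) = √(2 × 81.868/339) = 0.6950 m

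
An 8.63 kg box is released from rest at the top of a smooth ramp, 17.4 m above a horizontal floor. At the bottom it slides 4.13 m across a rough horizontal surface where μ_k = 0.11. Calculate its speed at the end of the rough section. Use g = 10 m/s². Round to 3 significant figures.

Applying the work–energy principle:
mgh = ½mv² + μ_k m g d
W_f = μ_k mg d = (0.11)(8.63)(10)(4.13) = 39.21 J
½mv² = mgh − W_f = 1501.6 − 39.21 = 1462.4 J
v = √(2 × 1462.4/8.63) = 18.41 m/s

v = 18.4 m/s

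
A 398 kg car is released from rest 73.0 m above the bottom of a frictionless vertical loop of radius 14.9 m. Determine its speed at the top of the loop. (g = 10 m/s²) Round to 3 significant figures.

Energy conservation: mgh = ½mv_top² + mg(2r)
v_top² = 2g(h − 2r) = 2(10)(73.0 − 29.80) = 864.0
v_top = 29.39 m/s

v = 29.4 m/s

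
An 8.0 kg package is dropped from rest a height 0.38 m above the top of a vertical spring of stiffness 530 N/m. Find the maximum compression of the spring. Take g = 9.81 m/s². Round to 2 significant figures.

Take the reference level at the top of the uncompressed spring. At max compression the package has fallen H + x and is momentarily at rest:
mg(H + x) = ½kx²
½(530)x² − (8.0)(9.81)x − (8.0)(9.81)(0.38) = 0
265.0x² − 78.48x − 29.82 = 0
x = [78.48 + √(6159 + 31612)]/(2 × 265.0) = 0.5148 m

x = 0.51 m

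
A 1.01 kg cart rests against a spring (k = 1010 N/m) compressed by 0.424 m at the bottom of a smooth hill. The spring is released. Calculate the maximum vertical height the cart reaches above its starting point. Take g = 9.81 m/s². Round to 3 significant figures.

Energy conservation from release to the highest point: ½kx² = mgh
h = kx²/(2mg) = (1010)(0.424)²/(2 × 1.01 × 9.81) = 9.163 m

h = 9.16 m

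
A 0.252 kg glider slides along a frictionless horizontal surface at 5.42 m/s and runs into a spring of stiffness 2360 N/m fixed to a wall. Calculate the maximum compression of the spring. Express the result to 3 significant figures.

All KE is stored as spring PE at maximum compression: ½mv² = ½kx²
x = v√(m/k) = 5.42 × √(0.252/2360) = 0.05601 m

x = 0.0560 m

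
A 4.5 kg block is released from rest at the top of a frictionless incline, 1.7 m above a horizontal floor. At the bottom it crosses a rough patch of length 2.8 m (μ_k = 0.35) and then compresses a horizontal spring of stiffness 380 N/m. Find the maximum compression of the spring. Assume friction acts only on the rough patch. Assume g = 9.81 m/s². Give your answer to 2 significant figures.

x = 0.41 m

Initial energy: E₁ = mgh = (4.5)(9.81)(1.7) = 75.047 J
Friction removes W_f = μ_k mg d = (0.35)(4.5)(9.81)(2.8) = 43.26 J
Energy reaching the spring: E = 75.047 − 43.26 = 31.784 J
At max compression ½kx² = E ⇒ x = √(2E/k) = √(2 × 31.784/380) = 0.4090 m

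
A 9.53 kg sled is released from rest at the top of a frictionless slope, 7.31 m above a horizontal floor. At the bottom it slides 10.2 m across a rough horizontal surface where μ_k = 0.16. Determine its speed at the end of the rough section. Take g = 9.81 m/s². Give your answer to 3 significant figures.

Energy bookkeeping (friction removes W_f = μ_k N d):
mgh = ½mv² + μ_k m g d
W_f = μ_k mg d = (0.16)(9.53)(9.81)(10.2) = 152.6 J
½mv² = mgh − W_f = 683.41 − 152.6 = 530.83 J
v = √(2 × 530.83/9.53) = 10.55 m/s

v = 10.6 m/s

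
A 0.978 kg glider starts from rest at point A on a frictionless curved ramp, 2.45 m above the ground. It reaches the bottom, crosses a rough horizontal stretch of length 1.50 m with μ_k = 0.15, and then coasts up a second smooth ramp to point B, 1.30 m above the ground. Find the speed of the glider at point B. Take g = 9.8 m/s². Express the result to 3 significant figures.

Energy at A: mgh₁ = (0.978)(9.8)(2.45) = 23.482 J
Friction loss: W_f = μ_k mg d = 2.156 J
At B: ½mv² + mgh₂ = mgh₁ − W_f
½mv² = 23.482 − 2.156 − 12.460 = 8.8656 J
v = √(2 × 8.8656/0.978) = 4.258 m/s

v = 4.26 m/s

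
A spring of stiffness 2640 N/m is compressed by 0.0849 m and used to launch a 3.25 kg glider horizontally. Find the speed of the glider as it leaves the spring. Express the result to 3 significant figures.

v = 2.42 m/s

Spring PE converts entirely to kinetic energy: ½kx² = ½mv²
v = x√(k/m) = 0.0849 × √(2640/3.25) = 2.420 m/s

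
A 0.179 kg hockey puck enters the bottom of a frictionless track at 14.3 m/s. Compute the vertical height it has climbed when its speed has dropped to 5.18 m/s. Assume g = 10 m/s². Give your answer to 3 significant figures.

Conservation of energy: ½mv₁² = ½mv₂² + mgh
h = (v₁² − v₂²)/(2g) = (14.3² − 5.18²)/(2 × 10) = 8.883 m

h = 8.88 m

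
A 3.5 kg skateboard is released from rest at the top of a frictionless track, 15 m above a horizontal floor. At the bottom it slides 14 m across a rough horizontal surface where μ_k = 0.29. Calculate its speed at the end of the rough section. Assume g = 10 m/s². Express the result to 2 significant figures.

Energy at the top = energy at the end + work done against friction:
mgh = ½mv² + μ_k m g d
W_f = μ_k mg d = (0.29)(3.5)(10)(14) = 142.1 J
½mv² = mgh − W_f = 525.00 − 142.1 = 382.90 J
v = √(2 × 382.90/3.5) = 14.79 m/s

v = 15 m/s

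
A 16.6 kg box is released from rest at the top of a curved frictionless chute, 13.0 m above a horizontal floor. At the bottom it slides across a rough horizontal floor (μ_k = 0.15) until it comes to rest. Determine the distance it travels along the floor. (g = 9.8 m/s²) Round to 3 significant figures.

Energy at the top = energy at the end + work done against friction:
At rest all PE has been dissipated by friction: mgh = μ_k m g d
d = h/μ_k = 13.0/0.15 = 86.67 m

d = 86.7 m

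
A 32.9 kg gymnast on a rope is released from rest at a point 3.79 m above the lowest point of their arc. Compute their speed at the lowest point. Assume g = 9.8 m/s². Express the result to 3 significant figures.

v = 8.62 m/s

Equating total energy at the two states: mgh = ½mv²
v = √(2gh) = √(2 × 9.8 × 3.79) = √74.284 = 8.619 m/s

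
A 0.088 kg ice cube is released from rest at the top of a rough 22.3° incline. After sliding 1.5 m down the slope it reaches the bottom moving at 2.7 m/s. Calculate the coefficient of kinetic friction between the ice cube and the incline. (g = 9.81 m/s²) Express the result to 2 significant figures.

mgh = ½mv² + μ_k (mg cosθ) L, with h = L sinθ
mgL sinθ = 0.49137 J; ½mv² = 0.32076 J
W_f = 0.49137 − 0.32076 = 0.1706 J
μ_k = W_f/(mg cosθ · L) = 0.1706/(0.7987 × 1.5) = 0.1424

μ_k = 0.14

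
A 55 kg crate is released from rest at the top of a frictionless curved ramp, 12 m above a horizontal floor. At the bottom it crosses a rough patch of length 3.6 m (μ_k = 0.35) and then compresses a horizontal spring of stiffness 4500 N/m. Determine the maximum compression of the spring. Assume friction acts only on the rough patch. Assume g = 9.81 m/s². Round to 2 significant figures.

x = 1.6 m

Initial energy: E₁ = mgh = (55)(9.81)(12) = 6474.6 J
Friction removes W_f = μ_k mg d = (0.35)(55)(9.81)(3.6) = 679.8 J
Energy reaching the spring: E = 6474.6 − 679.8 = 5794.8 J
At max compression ½kx² = E ⇒ x = √(2E/k) = √(2 × 5794.8/4500) = 1.605 m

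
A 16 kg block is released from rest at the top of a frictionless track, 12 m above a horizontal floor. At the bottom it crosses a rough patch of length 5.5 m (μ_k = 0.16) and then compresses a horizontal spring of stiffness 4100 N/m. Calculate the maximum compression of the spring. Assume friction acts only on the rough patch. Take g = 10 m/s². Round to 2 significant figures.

Initial energy: E₁ = mgh = (16)(10)(12) = 1920.0 J
Friction removes W_f = μ_k mg d = (0.16)(16)(10)(5.5) = 140.8 J
Energy reaching the spring: E = 1920.0 − 140.8 = 1779.2 J
At max compression ½kx² = E ⇒ x = √(2E/k) = √(2 × 1779.2/4100) = 0.9316 m

x = 0.93 m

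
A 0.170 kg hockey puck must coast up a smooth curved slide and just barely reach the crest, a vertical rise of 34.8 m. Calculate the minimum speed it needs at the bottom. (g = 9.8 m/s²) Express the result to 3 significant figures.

At the top it is momentarily at rest, so all KE converts to PE: ½mv² = mgh
v = √(2gh) = √(2 × 9.8 × 34.8) = 26.12 m/s

v = 26.1 m/s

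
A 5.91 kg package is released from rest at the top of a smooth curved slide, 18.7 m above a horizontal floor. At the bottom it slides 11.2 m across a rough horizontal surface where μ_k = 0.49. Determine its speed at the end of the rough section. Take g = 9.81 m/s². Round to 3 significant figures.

Energy at the top = energy at the end + work done against friction:
mgh = ½mv² + μ_k m g d
W_f = μ_k mg d = (0.49)(5.91)(9.81)(11.2) = 318.2 J
½mv² = mgh − W_f = 1084.2 − 318.2 = 765.99 J
v = √(2 × 765.99/5.91) = 16.10 m/s

v = 16.1 m/s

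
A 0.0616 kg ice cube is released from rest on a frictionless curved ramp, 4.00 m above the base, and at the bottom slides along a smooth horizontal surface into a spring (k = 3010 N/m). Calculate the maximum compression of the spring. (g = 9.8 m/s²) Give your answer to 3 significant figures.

x = 0.0401 m

At max compression the cube is momentarily at rest: mgh = ½kx²
x = √(2mgh/k) = √(2 × 0.0616 × 9.8 × 4.00 / 3010) = 0.04006 m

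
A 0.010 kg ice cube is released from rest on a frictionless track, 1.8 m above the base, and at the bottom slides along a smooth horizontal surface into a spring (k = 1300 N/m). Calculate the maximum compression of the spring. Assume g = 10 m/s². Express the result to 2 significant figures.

x = 0.017 m

Gravitational PE at the top equals spring PE at max compression: mgh = ½kx²
x = √(2mgh/k) = √(2 × 0.010 × 10 × 1.8 / 1300) = 0.01664 m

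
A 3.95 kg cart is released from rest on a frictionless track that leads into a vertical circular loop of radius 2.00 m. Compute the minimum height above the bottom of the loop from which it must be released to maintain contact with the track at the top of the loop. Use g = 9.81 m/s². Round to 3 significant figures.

h = 5.00 m

At the top, for minimum speed gravity alone supplies the centripetal force: mg = mv_top²/r ⇒ v_top² = gr = 19.62 m²/s²
Energy conservation from release height h to the top (height 2r): mgh = ½mv_top² + mg(2r)
h = v_top²/(2g) + 2r = r/2 + 2r = 5r/2 = 5.000 m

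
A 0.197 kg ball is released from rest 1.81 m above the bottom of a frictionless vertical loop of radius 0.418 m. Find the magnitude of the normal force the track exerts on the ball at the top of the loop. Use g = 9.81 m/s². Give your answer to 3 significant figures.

Energy from release to top (height 2r): mgh = ½mv_top² + mg(2r)
v_top² = 2g(h − 2r) = 2(9.81)(1.81 − 0.8360) = 19.110 m²/s²
At the top, both N and weight point toward the centre: N + mg = mv_top²/r
N = m(v_top²/r − g) = 0.197(19.110/0.418 − 9.81) = 7.074 N

N = 7.07 N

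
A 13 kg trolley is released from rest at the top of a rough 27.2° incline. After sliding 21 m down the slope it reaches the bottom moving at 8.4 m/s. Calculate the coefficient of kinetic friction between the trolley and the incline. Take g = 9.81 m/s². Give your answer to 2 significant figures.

μ_k = 0.32

mgh = ½mv² + μ_k (mg cosθ) L, with h = L sinθ
mgL sinθ = 1224.2 J; ½mv² = 458.64 J
W_f = 1224.2 − 458.64 = 765.5 J
μ_k = W_f/(mg cosθ · L) = 765.5/(113.4 × 21) = 0.3214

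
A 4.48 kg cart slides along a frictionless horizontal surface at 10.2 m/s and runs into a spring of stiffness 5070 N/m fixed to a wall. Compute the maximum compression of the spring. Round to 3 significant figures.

x = 0.303 m

All KE is stored as spring PE at maximum compression: ½mv² = ½kx²
x = v√(m/k) = 10.2 × √(4.48/5070) = 0.3032 m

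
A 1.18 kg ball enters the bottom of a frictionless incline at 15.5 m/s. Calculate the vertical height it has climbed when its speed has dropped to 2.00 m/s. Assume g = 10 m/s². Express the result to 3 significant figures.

h = 11.8 m

Energy balance between the two points: ½mv₁² = ½mv₂² + mgh
h = (v₁² − v₂²)/(2g) = (15.5² − 2.00²)/(2 × 10) = 11.81 m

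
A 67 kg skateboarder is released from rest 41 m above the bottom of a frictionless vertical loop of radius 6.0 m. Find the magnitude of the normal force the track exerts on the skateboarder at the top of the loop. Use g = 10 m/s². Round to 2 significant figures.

Energy from release to top (height 2r): mgh = ½mv_top² + mg(2r)
v_top² = 2g(h − 2r) = 2(10)(41 − 12.00) = 580.00 m²/s²
At the top, both N and weight point toward the centre: N + mg = mv_top²/r
N = m(v_top²/r − g) = 67(580.00/6.0 − 10) = 5807 N

N = 5800 N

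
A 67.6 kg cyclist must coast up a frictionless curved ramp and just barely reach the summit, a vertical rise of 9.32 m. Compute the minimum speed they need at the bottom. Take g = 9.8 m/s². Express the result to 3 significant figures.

At the top they are momentarily at rest, so all KE converts to PE: ½mv² = mgh
v = √(2gh) = √(2 × 9.8 × 9.32) = 13.52 m/s

v = 13.5 m/s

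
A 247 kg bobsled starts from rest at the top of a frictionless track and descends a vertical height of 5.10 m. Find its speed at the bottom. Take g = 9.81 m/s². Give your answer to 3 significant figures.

v = 10.0 m/s

Mechanical energy is conserved (no friction): mgh = ½mv²
v = √(2gh) = √(2 × 9.81 × 5.10) = √100.06 = 10.00 m/s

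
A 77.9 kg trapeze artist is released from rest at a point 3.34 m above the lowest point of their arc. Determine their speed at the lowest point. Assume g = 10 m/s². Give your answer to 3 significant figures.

v = 8.17 m/s

Mechanical energy is conserved (no friction): mgh = ½mv²
v = √(2gh) = √(2 × 10 × 3.34) = √66.800 = 8.173 m/s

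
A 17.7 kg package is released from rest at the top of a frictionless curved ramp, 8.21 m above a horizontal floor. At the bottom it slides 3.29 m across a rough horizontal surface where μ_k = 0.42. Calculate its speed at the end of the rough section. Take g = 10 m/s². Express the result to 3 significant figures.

Energy at the top = energy at the end + work done against friction:
mgh = ½mv² + μ_k m g d
W_f = μ_k mg d = (0.42)(17.7)(10)(3.29) = 244.6 J
½mv² = mgh − W_f = 1453.2 − 244.6 = 1208.6 J
v = √(2 × 1208.6/17.7) = 11.69 m/s

v = 11.7 m/s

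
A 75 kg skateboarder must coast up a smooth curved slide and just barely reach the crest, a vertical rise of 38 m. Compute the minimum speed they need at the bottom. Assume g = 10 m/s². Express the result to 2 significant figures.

v = 28 m/s

At the top they are momentarily at rest, so all KE converts to PE: ½mv² = mgh
v = √(2gh) = √(2 × 10 × 38) = 27.57 m/s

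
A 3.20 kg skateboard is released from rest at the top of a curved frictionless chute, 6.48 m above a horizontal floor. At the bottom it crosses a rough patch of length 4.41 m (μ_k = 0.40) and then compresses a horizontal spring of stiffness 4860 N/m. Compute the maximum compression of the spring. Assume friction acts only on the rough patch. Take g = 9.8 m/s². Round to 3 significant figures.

Initial energy: E₁ = mgh = (3.20)(9.8)(6.48) = 203.21 J
Friction removes W_f = μ_k mg d = (0.40)(3.20)(9.8)(4.41) = 55.32 J
Energy reaching the spring: E = 203.21 − 55.32 = 147.89 J
At max compression ½kx² = E ⇒ x = √(2E/k) = √(2 × 147.89/4860) = 0.2467 m

x = 0.247 m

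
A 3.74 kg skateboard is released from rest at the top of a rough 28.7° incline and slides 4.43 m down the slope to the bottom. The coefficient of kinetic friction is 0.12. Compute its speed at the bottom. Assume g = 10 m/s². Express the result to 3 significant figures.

v = 5.76 m/s

Energy: mgh = ½mv² + W_f, with h = L sinθ and W_f = μ_k (mg cosθ) L
mgh = mgL sinθ = (3.74)(10)(4.43)sin28.7° = 79.564 J
W_f = μ_k mg cosθ · L = (0.12)(3.74)(10)cos28.7°·4.43 = 17.44 J
½mv² = 79.564 − 17.44 = 62.125 J
v = √(2 × 62.125/3.74) = 5.764 m/s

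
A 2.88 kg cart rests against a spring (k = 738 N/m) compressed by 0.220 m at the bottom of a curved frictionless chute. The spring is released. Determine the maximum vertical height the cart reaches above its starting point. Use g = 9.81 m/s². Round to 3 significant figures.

Energy conservation from release to the highest point: ½kx² = mgh
h = kx²/(2mg) = (738)(0.220)²/(2 × 2.88 × 9.81) = 0.6321 m

h = 0.632 m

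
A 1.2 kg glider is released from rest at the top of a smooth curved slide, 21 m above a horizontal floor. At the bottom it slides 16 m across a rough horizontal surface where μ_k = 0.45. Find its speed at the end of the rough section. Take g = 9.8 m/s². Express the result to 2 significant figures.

Energy at the top = energy at the end + work done against friction:
mgh = ½mv² + μ_k m g d
W_f = μ_k mg d = (0.45)(1.2)(9.8)(16) = 84.67 J
½mv² = mgh − W_f = 246.96 − 84.67 = 162.29 J
v = √(2 × 162.29/1.2) = 16.45 m/s

v = 16 m/s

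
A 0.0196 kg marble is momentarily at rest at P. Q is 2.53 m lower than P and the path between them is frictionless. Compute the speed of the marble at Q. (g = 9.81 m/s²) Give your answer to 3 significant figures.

v = 7.05 m/s

By conservation of mechanical energy, mgh = ½mv²
v = √(2gh) = √(2 × 9.81 × 2.53) = √49.639 = 7.045 m/s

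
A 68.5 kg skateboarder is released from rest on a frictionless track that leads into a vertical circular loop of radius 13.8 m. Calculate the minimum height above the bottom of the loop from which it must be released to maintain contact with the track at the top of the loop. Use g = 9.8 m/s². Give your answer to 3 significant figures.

At the top, for minimum speed gravity alone supplies the centripetal force: mg = mv_top²/r ⇒ v_top² = gr = 135.2 m²/s²
Energy conservation from release height h to the top (height 2r): mgh = ½mv_top² + mg(2r)
h = v_top²/(2g) + 2r = r/2 + 2r = 5r/2 = 34.50 m

h = 34.5 m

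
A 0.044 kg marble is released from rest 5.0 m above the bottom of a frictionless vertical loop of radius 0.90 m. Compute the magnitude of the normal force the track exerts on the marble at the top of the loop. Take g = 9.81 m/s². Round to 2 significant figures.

N = 2.6 N

Energy from release to top (height 2r): mgh = ½mv_top² + mg(2r)
v_top² = 2g(h − 2r) = 2(9.81)(5.0 − 1.800) = 62.784 m²/s²
At the top, both N and weight point toward the centre: N + mg = mv_top²/r
N = m(v_top²/r − g) = 0.044(62.784/0.90 − 9.81) = 2.638 N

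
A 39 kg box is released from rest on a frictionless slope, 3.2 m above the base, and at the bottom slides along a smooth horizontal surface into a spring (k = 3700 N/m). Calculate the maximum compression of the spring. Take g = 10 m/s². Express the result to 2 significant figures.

At max compression the box is momentarily at rest: mgh = ½kx²
x = √(2mgh/k) = √(2 × 39 × 10 × 3.2 / 3700) = 0.8213 m

x = 0.82 m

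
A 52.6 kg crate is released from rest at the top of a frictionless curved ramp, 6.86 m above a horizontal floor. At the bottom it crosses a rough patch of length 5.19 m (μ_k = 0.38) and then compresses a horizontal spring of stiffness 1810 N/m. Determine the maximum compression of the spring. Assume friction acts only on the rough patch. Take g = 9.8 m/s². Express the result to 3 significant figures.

x = 1.67 m

Initial energy: E₁ = mgh = (52.6)(9.8)(6.86) = 3536.2 J
Friction removes W_f = μ_k mg d = (0.38)(52.6)(9.8)(5.19) = 1017 J
Energy reaching the spring: E = 3536.2 − 1017 = 2519.6 J
At max compression ½kx² = E ⇒ x = √(2E/k) = √(2 × 2519.6/1810) = 1.669 m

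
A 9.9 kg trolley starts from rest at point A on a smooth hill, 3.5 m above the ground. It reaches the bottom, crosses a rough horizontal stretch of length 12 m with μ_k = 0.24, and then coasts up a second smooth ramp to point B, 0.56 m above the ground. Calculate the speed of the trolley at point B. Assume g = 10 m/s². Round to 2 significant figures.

v = 1.1 m/s

Energy at A: mgh₁ = (9.9)(10)(3.5) = 346.50 J
Friction loss: W_f = μ_k mg d = 285.1 J
At B: ½mv² + mgh₂ = mgh₁ − W_f
½mv² = 346.50 − 285.1 − 55.440 = 5.9400 J
v = √(2 × 5.9400/9.9) = 1.095 m/s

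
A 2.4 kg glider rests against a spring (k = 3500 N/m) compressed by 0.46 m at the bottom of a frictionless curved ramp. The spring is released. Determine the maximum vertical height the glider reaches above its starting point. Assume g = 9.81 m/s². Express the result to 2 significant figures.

Energy conservation from release to the highest point: ½kx² = mgh
h = kx²/(2mg) = (3500)(0.46)²/(2 × 2.4 × 9.81) = 15.73 m

h = 16 m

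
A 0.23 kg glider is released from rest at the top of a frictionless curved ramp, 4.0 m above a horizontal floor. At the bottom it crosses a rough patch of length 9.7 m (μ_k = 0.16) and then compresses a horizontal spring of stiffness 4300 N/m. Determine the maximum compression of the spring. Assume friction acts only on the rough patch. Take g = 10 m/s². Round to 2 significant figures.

x = 0.051 m

Initial energy: E₁ = mgh = (0.23)(10)(4.0) = 9.2000 J
Friction removes W_f = μ_k mg d = (0.16)(0.23)(10)(9.7) = 3.570 J
Energy reaching the spring: E = 9.2000 − 3.570 = 5.6304 J
At max compression ½kx² = E ⇒ x = √(2E/k) = √(2 × 5.6304/4300) = 0.05117 m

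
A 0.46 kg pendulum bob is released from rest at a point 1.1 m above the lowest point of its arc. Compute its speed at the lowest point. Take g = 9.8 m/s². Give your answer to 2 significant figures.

Mechanical energy is conserved (no friction): mgh = ½mv²
v = √(2gh) = √(2 × 9.8 × 1.1) = √21.560 = 4.643 m/s

v = 4.6 m/s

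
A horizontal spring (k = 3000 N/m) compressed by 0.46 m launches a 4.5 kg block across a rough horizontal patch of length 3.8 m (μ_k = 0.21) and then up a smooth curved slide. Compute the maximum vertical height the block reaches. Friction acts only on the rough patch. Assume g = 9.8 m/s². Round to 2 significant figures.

h = 6.4 m

Spring energy: E₀ = ½kx² = ½(3000)(0.46)² = 317.40 J
Friction: W_f = μ_k mg d = (0.21)(4.5)(9.8)(3.8) = 35.19 J
Energy at base of ramp: E = 317.40 − 35.19 = 282.21 J
At max height all remaining energy is PE: mgh = E ⇒ h = E/(mg) = 282.21/(4.5 × 9.8) = 6.399 m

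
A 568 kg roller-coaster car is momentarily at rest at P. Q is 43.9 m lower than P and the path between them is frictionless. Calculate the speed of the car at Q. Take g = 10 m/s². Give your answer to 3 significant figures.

v = 29.6 m/s

Mechanical energy is conserved (no friction): mgh = ½mv²
The mass cancels from both sides.
v = √(2gh) = √(2 × 10 × 43.9) = √878.00 = 29.63 m/s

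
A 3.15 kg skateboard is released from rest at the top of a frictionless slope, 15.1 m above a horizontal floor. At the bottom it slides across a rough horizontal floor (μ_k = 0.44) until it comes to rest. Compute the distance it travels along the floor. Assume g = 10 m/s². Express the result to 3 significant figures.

Energy at the top = energy at the end + work done against friction:
At rest all PE has been dissipated by friction: mgh = μ_k m g d
d = h/μ_k = 15.1/0.44 = 34.32 m

d = 34.3 m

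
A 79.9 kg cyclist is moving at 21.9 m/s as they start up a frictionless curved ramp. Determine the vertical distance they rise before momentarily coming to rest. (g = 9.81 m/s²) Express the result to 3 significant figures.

Setting KE at the bottom equal to PE gained: ½mv² = mgh
h = v²/(2g) = 21.9²/(2 × 9.81) = 24.44 m

h = 24.4 m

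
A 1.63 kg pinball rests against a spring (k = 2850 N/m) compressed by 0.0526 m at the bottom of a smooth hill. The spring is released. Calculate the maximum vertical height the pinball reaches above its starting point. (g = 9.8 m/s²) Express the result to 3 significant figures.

All spring PE becomes gravitational PE at the highest point: ½kx² = mgh
h = kx²/(2mg) = (2850)(0.0526)²/(2 × 1.63 × 9.8) = 0.2468 m

h = 0.247 m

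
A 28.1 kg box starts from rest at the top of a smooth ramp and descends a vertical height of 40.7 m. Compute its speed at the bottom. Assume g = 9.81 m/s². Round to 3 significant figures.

Equating total energy at the two states: mgh = ½mv²
The mass cancels from both sides.
v = √(2gh) = √(2 × 9.81 × 40.7) = √798.53 = 28.26 m/s

v = 28.3 m/s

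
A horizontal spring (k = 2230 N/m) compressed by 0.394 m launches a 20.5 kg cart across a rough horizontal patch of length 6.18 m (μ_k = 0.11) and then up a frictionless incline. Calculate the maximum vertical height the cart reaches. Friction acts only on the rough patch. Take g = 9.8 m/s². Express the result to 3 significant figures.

h = 0.182 m

Spring energy: E₀ = ½kx² = ½(2230)(0.394)² = 173.09 J
Friction: W_f = μ_k mg d = (0.11)(20.5)(9.8)(6.18) = 136.6 J
Energy at base of ramp: E = 173.09 − 136.6 = 36.516 J
At max height all remaining energy is PE: mgh = E ⇒ h = E/(mg) = 36.516/(20.5 × 9.8) = 0.1818 m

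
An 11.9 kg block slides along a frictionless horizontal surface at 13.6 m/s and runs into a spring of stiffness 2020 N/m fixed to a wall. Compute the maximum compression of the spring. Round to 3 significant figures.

All KE is stored as spring PE at maximum compression: ½mv² = ½kx²
x = v√(m/k) = 13.6 × √(11.9/2020) = 1.044 m

x = 1.04 m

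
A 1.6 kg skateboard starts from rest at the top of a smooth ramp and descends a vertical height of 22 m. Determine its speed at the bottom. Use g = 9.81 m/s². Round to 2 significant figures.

By conservation of mechanical energy, mgh = ½mv²
v = √(2gh) = √(2 × 9.81 × 22) = √431.64 = 20.78 m/s

v = 21 m/s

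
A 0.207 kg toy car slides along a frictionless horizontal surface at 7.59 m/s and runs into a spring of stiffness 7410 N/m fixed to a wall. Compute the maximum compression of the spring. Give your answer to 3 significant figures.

x = 0.0401 m

All KE is stored as spring PE at maximum compression: ½mv² = ½kx²
x = v√(m/k) = 7.59 × √(0.207/7410) = 0.04012 m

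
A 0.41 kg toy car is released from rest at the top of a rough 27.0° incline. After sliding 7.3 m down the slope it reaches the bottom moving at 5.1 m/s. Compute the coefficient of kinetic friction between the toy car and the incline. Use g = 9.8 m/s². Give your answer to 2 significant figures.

μ_k = 0.31

The energy dissipated by friction is the PE lost minus the KE gained:
mgL sinθ = 13.316 J; ½mv² = 5.3320 J
W_f = 13.316 − 5.3320 = 7.984 J
μ_k = W_f/(mg cosθ · L) = 7.984/(3.580 × 7.3) = 0.3055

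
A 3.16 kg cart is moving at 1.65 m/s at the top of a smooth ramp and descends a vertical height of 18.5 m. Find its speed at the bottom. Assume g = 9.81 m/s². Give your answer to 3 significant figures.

By conservation of mechanical energy, ½mv₀² + mgh = ½mv²
v² = v₀² + 2gh = (1.65)² + 2(9.81)(18.5) = 365.69
v = √365.69 = 19.12 m/s

v = 19.1 m/s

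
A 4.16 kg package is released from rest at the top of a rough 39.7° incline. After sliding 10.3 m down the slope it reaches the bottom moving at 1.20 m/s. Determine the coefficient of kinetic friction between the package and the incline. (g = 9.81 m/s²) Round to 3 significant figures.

μ_k = 0.821

Energy balance down the incline: mg L sinθ − ½mv² = μ_k (mg cosθ) L
mgL sinθ = 268.50 J; ½mv² = 2.9952 J
W_f = 268.50 − 2.9952 = 265.5 J
μ_k = W_f/(mg cosθ · L) = 265.5/(31.40 × 10.3) = 0.8210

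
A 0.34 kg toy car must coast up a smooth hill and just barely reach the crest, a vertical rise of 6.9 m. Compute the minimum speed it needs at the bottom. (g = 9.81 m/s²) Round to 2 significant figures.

At the top it is momentarily at rest, so all KE converts to PE: ½mv² = mgh
v = √(2gh) = √(2 × 9.81 × 6.9) = 11.64 m/s

v = 12 m/s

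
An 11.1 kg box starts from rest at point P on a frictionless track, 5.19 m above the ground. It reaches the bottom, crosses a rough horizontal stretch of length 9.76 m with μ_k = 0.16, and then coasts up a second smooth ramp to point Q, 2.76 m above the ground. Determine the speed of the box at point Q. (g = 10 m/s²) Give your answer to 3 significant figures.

v = 4.17 m/s

Energy at P: mgh₁ = (11.1)(10)(5.19) = 576.09 J
Friction loss: W_f = μ_k mg d = 173.3 J
At Q: ½mv² + mgh₂ = mgh₁ − W_f
½mv² = 576.09 − 173.3 − 306.36 = 96.392 J
v = √(2 × 96.392/11.1) = 4.167 m/s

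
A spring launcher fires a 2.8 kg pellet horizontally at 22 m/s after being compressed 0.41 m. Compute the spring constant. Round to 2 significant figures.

½kx² = ½mv²
k = mv²/x² = (2.8)(22)²/(0.41)² = 8062 N/m

k = 8100 N/m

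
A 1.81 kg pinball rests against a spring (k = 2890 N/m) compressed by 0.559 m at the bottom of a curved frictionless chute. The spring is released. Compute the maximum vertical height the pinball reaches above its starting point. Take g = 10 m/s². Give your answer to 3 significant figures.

All spring PE becomes gravitational PE at the highest point: ½kx² = mgh
h = kx²/(2mg) = (2890)(0.559)²/(2 × 1.81 × 10) = 24.95 m

h = 24.9 m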